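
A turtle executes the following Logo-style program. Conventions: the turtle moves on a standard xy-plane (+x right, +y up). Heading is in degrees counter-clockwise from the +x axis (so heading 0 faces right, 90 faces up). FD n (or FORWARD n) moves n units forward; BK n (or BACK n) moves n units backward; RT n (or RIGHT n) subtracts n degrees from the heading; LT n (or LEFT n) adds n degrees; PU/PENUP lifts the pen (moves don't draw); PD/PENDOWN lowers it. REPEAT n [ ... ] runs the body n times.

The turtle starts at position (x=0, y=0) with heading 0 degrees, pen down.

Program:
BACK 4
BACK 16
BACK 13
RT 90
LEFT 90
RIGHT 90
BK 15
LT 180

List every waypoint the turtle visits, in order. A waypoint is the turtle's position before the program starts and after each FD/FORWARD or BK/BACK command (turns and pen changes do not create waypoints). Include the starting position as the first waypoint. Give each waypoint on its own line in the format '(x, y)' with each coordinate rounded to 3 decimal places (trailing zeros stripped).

Answer: (0, 0)
(-4, 0)
(-20, 0)
(-33, 0)
(-33, 15)

Derivation:
Executing turtle program step by step:
Start: pos=(0,0), heading=0, pen down
BK 4: (0,0) -> (-4,0) [heading=0, draw]
BK 16: (-4,0) -> (-20,0) [heading=0, draw]
BK 13: (-20,0) -> (-33,0) [heading=0, draw]
RT 90: heading 0 -> 270
LT 90: heading 270 -> 0
RT 90: heading 0 -> 270
BK 15: (-33,0) -> (-33,15) [heading=270, draw]
LT 180: heading 270 -> 90
Final: pos=(-33,15), heading=90, 4 segment(s) drawn
Waypoints (5 total):
(0, 0)
(-4, 0)
(-20, 0)
(-33, 0)
(-33, 15)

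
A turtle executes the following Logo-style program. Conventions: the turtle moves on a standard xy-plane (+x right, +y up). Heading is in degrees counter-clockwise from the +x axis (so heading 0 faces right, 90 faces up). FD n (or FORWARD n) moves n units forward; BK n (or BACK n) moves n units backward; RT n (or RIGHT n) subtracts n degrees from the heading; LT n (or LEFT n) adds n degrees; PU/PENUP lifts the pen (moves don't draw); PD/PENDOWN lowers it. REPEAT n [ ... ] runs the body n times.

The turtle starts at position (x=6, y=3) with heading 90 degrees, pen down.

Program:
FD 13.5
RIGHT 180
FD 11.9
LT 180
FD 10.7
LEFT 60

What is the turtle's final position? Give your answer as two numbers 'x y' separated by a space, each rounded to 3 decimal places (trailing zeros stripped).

Executing turtle program step by step:
Start: pos=(6,3), heading=90, pen down
FD 13.5: (6,3) -> (6,16.5) [heading=90, draw]
RT 180: heading 90 -> 270
FD 11.9: (6,16.5) -> (6,4.6) [heading=270, draw]
LT 180: heading 270 -> 90
FD 10.7: (6,4.6) -> (6,15.3) [heading=90, draw]
LT 60: heading 90 -> 150
Final: pos=(6,15.3), heading=150, 3 segment(s) drawn

Answer: 6 15.3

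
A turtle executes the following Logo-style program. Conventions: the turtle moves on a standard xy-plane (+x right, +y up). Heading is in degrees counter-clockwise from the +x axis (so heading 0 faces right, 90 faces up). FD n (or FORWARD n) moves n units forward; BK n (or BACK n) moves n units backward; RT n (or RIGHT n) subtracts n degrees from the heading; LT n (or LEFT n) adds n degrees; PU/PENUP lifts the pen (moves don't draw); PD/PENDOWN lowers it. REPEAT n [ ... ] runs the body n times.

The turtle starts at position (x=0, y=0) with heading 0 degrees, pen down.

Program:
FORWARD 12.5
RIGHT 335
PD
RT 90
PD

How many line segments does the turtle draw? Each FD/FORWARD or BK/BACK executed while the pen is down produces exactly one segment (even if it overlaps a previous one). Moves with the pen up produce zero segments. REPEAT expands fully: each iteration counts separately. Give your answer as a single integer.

Executing turtle program step by step:
Start: pos=(0,0), heading=0, pen down
FD 12.5: (0,0) -> (12.5,0) [heading=0, draw]
RT 335: heading 0 -> 25
PD: pen down
RT 90: heading 25 -> 295
PD: pen down
Final: pos=(12.5,0), heading=295, 1 segment(s) drawn
Segments drawn: 1

Answer: 1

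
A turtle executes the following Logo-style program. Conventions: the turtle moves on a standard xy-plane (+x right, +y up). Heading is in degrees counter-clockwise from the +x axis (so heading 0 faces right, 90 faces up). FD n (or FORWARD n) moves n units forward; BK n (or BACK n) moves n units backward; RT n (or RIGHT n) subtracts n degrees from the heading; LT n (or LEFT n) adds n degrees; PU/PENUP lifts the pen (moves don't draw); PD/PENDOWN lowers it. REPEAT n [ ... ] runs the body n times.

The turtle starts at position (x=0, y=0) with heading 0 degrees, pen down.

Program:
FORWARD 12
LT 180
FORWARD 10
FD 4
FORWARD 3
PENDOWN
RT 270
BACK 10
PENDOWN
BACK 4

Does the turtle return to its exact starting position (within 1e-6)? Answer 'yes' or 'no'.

Executing turtle program step by step:
Start: pos=(0,0), heading=0, pen down
FD 12: (0,0) -> (12,0) [heading=0, draw]
LT 180: heading 0 -> 180
FD 10: (12,0) -> (2,0) [heading=180, draw]
FD 4: (2,0) -> (-2,0) [heading=180, draw]
FD 3: (-2,0) -> (-5,0) [heading=180, draw]
PD: pen down
RT 270: heading 180 -> 270
BK 10: (-5,0) -> (-5,10) [heading=270, draw]
PD: pen down
BK 4: (-5,10) -> (-5,14) [heading=270, draw]
Final: pos=(-5,14), heading=270, 6 segment(s) drawn

Start position: (0, 0)
Final position: (-5, 14)
Distance = 14.866; >= 1e-6 -> NOT closed

Answer: no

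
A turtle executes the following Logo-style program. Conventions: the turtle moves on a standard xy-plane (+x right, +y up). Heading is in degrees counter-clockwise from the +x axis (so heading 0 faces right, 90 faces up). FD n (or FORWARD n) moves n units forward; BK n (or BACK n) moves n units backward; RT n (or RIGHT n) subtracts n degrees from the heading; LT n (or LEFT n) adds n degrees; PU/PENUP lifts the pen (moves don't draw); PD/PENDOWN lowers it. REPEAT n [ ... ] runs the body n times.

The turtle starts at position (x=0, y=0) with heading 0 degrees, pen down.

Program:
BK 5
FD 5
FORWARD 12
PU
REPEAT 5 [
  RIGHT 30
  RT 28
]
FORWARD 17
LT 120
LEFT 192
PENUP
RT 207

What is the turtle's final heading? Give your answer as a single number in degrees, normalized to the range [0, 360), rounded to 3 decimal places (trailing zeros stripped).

Executing turtle program step by step:
Start: pos=(0,0), heading=0, pen down
BK 5: (0,0) -> (-5,0) [heading=0, draw]
FD 5: (-5,0) -> (0,0) [heading=0, draw]
FD 12: (0,0) -> (12,0) [heading=0, draw]
PU: pen up
REPEAT 5 [
  -- iteration 1/5 --
  RT 30: heading 0 -> 330
  RT 28: heading 330 -> 302
  -- iteration 2/5 --
  RT 30: heading 302 -> 272
  RT 28: heading 272 -> 244
  -- iteration 3/5 --
  RT 30: heading 244 -> 214
  RT 28: heading 214 -> 186
  -- iteration 4/5 --
  RT 30: heading 186 -> 156
  RT 28: heading 156 -> 128
  -- iteration 5/5 --
  RT 30: heading 128 -> 98
  RT 28: heading 98 -> 70
]
FD 17: (12,0) -> (17.814,15.975) [heading=70, move]
LT 120: heading 70 -> 190
LT 192: heading 190 -> 22
PU: pen up
RT 207: heading 22 -> 175
Final: pos=(17.814,15.975), heading=175, 3 segment(s) drawn

Answer: 175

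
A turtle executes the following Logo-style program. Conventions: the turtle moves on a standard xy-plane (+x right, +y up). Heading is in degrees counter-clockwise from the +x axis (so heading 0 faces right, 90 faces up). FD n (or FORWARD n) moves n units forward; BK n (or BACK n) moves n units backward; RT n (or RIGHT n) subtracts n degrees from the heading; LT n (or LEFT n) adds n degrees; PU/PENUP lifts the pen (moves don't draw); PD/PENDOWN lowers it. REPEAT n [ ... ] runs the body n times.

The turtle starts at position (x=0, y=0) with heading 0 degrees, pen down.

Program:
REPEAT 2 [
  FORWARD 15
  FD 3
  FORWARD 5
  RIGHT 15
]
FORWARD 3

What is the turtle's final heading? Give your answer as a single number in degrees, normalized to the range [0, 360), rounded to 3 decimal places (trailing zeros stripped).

Executing turtle program step by step:
Start: pos=(0,0), heading=0, pen down
REPEAT 2 [
  -- iteration 1/2 --
  FD 15: (0,0) -> (15,0) [heading=0, draw]
  FD 3: (15,0) -> (18,0) [heading=0, draw]
  FD 5: (18,0) -> (23,0) [heading=0, draw]
  RT 15: heading 0 -> 345
  -- iteration 2/2 --
  FD 15: (23,0) -> (37.489,-3.882) [heading=345, draw]
  FD 3: (37.489,-3.882) -> (40.387,-4.659) [heading=345, draw]
  FD 5: (40.387,-4.659) -> (45.216,-5.953) [heading=345, draw]
  RT 15: heading 345 -> 330
]
FD 3: (45.216,-5.953) -> (47.814,-7.453) [heading=330, draw]
Final: pos=(47.814,-7.453), heading=330, 7 segment(s) drawn

Answer: 330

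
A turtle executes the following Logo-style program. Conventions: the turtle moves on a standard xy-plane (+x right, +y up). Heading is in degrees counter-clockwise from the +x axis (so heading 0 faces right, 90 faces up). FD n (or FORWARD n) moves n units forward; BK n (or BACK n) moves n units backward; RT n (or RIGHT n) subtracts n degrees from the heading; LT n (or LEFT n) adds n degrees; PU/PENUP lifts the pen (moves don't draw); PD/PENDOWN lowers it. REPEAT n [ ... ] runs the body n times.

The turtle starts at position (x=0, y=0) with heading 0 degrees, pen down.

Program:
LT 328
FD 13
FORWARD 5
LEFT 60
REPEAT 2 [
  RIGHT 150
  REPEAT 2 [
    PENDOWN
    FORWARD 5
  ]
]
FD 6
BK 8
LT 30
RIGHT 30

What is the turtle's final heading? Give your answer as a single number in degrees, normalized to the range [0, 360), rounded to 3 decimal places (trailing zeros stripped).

Answer: 88

Derivation:
Executing turtle program step by step:
Start: pos=(0,0), heading=0, pen down
LT 328: heading 0 -> 328
FD 13: (0,0) -> (11.025,-6.889) [heading=328, draw]
FD 5: (11.025,-6.889) -> (15.265,-9.539) [heading=328, draw]
LT 60: heading 328 -> 28
REPEAT 2 [
  -- iteration 1/2 --
  RT 150: heading 28 -> 238
  REPEAT 2 [
    -- iteration 1/2 --
    PD: pen down
    FD 5: (15.265,-9.539) -> (12.615,-13.779) [heading=238, draw]
    -- iteration 2/2 --
    PD: pen down
    FD 5: (12.615,-13.779) -> (9.966,-18.019) [heading=238, draw]
  ]
  -- iteration 2/2 --
  RT 150: heading 238 -> 88
  REPEAT 2 [
    -- iteration 1/2 --
    PD: pen down
    FD 5: (9.966,-18.019) -> (10.14,-13.022) [heading=88, draw]
    -- iteration 2/2 --
    PD: pen down
    FD 5: (10.14,-13.022) -> (10.315,-8.025) [heading=88, draw]
  ]
]
FD 6: (10.315,-8.025) -> (10.524,-2.029) [heading=88, draw]
BK 8: (10.524,-2.029) -> (10.245,-10.024) [heading=88, draw]
LT 30: heading 88 -> 118
RT 30: heading 118 -> 88
Final: pos=(10.245,-10.024), heading=88, 8 segment(s) drawn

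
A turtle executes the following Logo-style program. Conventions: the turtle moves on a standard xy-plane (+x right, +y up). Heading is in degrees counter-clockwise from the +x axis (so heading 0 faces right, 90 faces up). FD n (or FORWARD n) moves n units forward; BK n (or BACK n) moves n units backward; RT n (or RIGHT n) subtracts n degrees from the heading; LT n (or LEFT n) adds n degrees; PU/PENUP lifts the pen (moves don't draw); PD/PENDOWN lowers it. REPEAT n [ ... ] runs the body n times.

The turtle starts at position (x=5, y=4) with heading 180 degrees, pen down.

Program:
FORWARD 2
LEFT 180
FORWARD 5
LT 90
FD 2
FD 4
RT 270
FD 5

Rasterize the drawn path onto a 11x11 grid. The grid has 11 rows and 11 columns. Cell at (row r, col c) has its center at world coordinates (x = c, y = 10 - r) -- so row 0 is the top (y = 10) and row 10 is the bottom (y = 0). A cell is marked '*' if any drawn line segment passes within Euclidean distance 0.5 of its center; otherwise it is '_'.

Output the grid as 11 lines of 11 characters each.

Segment 0: (5,4) -> (3,4)
Segment 1: (3,4) -> (8,4)
Segment 2: (8,4) -> (8,6)
Segment 3: (8,6) -> (8,10)
Segment 4: (8,10) -> (3,10)

Answer: ___******__
________*__
________*__
________*__
________*__
________*__
___******__
___________
___________
___________
___________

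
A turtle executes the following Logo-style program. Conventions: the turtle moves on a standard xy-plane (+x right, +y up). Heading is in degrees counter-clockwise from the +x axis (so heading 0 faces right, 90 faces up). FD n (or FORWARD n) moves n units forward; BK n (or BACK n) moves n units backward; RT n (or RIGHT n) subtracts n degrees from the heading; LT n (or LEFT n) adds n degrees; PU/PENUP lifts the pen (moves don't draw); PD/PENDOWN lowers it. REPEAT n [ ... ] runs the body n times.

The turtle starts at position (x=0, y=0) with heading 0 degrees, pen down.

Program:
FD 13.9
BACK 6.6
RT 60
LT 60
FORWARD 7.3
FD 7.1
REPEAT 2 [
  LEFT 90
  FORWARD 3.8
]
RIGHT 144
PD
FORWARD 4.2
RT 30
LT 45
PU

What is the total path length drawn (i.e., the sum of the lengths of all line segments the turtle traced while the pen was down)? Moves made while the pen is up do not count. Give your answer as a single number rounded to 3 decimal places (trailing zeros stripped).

Executing turtle program step by step:
Start: pos=(0,0), heading=0, pen down
FD 13.9: (0,0) -> (13.9,0) [heading=0, draw]
BK 6.6: (13.9,0) -> (7.3,0) [heading=0, draw]
RT 60: heading 0 -> 300
LT 60: heading 300 -> 0
FD 7.3: (7.3,0) -> (14.6,0) [heading=0, draw]
FD 7.1: (14.6,0) -> (21.7,0) [heading=0, draw]
REPEAT 2 [
  -- iteration 1/2 --
  LT 90: heading 0 -> 90
  FD 3.8: (21.7,0) -> (21.7,3.8) [heading=90, draw]
  -- iteration 2/2 --
  LT 90: heading 90 -> 180
  FD 3.8: (21.7,3.8) -> (17.9,3.8) [heading=180, draw]
]
RT 144: heading 180 -> 36
PD: pen down
FD 4.2: (17.9,3.8) -> (21.298,6.269) [heading=36, draw]
RT 30: heading 36 -> 6
LT 45: heading 6 -> 51
PU: pen up
Final: pos=(21.298,6.269), heading=51, 7 segment(s) drawn

Segment lengths:
  seg 1: (0,0) -> (13.9,0), length = 13.9
  seg 2: (13.9,0) -> (7.3,0), length = 6.6
  seg 3: (7.3,0) -> (14.6,0), length = 7.3
  seg 4: (14.6,0) -> (21.7,0), length = 7.1
  seg 5: (21.7,0) -> (21.7,3.8), length = 3.8
  seg 6: (21.7,3.8) -> (17.9,3.8), length = 3.8
  seg 7: (17.9,3.8) -> (21.298,6.269), length = 4.2
Total = 46.7

Answer: 46.7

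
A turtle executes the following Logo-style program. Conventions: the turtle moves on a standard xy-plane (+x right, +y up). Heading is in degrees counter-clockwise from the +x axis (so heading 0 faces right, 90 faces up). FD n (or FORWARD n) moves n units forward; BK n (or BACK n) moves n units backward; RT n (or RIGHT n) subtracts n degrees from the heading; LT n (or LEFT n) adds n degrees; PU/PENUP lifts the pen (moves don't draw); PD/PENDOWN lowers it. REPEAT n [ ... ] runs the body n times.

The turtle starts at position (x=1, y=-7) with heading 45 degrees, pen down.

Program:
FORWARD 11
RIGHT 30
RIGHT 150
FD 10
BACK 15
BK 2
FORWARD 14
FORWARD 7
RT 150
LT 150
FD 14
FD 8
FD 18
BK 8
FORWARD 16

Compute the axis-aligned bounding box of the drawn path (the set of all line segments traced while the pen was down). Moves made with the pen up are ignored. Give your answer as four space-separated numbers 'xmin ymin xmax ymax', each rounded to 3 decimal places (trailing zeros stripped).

Executing turtle program step by step:
Start: pos=(1,-7), heading=45, pen down
FD 11: (1,-7) -> (8.778,0.778) [heading=45, draw]
RT 30: heading 45 -> 15
RT 150: heading 15 -> 225
FD 10: (8.778,0.778) -> (1.707,-6.293) [heading=225, draw]
BK 15: (1.707,-6.293) -> (12.314,4.314) [heading=225, draw]
BK 2: (12.314,4.314) -> (13.728,5.728) [heading=225, draw]
FD 14: (13.728,5.728) -> (3.828,-4.172) [heading=225, draw]
FD 7: (3.828,-4.172) -> (-1.121,-9.121) [heading=225, draw]
RT 150: heading 225 -> 75
LT 150: heading 75 -> 225
FD 14: (-1.121,-9.121) -> (-11.021,-19.021) [heading=225, draw]
FD 8: (-11.021,-19.021) -> (-16.678,-24.678) [heading=225, draw]
FD 18: (-16.678,-24.678) -> (-29.406,-37.406) [heading=225, draw]
BK 8: (-29.406,-37.406) -> (-23.749,-31.749) [heading=225, draw]
FD 16: (-23.749,-31.749) -> (-35.062,-43.062) [heading=225, draw]
Final: pos=(-35.062,-43.062), heading=225, 11 segment(s) drawn

Segment endpoints: x in {-35.062, -29.406, -23.749, -16.678, -11.021, -1.121, 1, 1.707, 3.828, 8.778, 12.314, 13.728}, y in {-43.062, -37.406, -31.749, -24.678, -19.021, -9.121, -7, -6.293, -4.172, 0.778, 4.314, 5.728}
xmin=-35.062, ymin=-43.062, xmax=13.728, ymax=5.728

Answer: -35.062 -43.062 13.728 5.728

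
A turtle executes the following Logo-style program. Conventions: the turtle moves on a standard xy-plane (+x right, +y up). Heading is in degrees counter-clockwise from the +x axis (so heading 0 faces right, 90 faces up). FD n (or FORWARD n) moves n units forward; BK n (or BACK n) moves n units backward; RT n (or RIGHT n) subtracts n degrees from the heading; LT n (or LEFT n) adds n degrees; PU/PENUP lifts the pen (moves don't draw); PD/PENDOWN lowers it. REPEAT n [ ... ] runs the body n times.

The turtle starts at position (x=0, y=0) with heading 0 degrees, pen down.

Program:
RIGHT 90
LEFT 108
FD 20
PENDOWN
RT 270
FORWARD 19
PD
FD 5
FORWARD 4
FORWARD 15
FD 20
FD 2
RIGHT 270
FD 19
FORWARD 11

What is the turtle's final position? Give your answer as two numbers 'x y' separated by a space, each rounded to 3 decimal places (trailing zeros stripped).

Answer: -29.597 58.729

Derivation:
Executing turtle program step by step:
Start: pos=(0,0), heading=0, pen down
RT 90: heading 0 -> 270
LT 108: heading 270 -> 18
FD 20: (0,0) -> (19.021,6.18) [heading=18, draw]
PD: pen down
RT 270: heading 18 -> 108
FD 19: (19.021,6.18) -> (13.15,24.25) [heading=108, draw]
PD: pen down
FD 5: (13.15,24.25) -> (11.605,29.006) [heading=108, draw]
FD 4: (11.605,29.006) -> (10.369,32.81) [heading=108, draw]
FD 15: (10.369,32.81) -> (5.733,47.076) [heading=108, draw]
FD 20: (5.733,47.076) -> (-0.447,66.097) [heading=108, draw]
FD 2: (-0.447,66.097) -> (-1.065,67.999) [heading=108, draw]
RT 270: heading 108 -> 198
FD 19: (-1.065,67.999) -> (-19.135,62.128) [heading=198, draw]
FD 11: (-19.135,62.128) -> (-29.597,58.729) [heading=198, draw]
Final: pos=(-29.597,58.729), heading=198, 9 segment(s) drawn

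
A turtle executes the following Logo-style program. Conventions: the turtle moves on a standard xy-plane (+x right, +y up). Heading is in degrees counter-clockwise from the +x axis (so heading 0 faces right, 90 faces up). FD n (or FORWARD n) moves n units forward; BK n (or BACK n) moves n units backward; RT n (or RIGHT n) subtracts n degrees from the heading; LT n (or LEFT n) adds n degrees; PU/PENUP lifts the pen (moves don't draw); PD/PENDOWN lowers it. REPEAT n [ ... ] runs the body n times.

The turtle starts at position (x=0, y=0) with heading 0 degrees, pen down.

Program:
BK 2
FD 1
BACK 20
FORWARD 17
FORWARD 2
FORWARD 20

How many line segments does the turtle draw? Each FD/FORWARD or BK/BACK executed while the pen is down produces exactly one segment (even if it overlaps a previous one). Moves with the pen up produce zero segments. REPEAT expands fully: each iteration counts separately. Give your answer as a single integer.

Answer: 6

Derivation:
Executing turtle program step by step:
Start: pos=(0,0), heading=0, pen down
BK 2: (0,0) -> (-2,0) [heading=0, draw]
FD 1: (-2,0) -> (-1,0) [heading=0, draw]
BK 20: (-1,0) -> (-21,0) [heading=0, draw]
FD 17: (-21,0) -> (-4,0) [heading=0, draw]
FD 2: (-4,0) -> (-2,0) [heading=0, draw]
FD 20: (-2,0) -> (18,0) [heading=0, draw]
Final: pos=(18,0), heading=0, 6 segment(s) drawn
Segments drawn: 6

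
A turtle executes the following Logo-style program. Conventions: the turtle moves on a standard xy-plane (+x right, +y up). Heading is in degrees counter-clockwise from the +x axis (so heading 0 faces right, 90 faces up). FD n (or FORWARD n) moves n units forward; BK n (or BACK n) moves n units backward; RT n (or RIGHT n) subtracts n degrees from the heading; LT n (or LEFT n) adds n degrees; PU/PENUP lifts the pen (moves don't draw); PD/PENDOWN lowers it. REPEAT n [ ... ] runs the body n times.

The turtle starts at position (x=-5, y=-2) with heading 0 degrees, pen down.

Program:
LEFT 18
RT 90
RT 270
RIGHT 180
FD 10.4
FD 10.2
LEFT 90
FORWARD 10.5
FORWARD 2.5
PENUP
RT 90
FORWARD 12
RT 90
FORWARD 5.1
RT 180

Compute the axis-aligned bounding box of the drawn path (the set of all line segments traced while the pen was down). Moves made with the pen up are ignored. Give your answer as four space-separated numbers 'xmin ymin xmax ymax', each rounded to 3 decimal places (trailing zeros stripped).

Executing turtle program step by step:
Start: pos=(-5,-2), heading=0, pen down
LT 18: heading 0 -> 18
RT 90: heading 18 -> 288
RT 270: heading 288 -> 18
RT 180: heading 18 -> 198
FD 10.4: (-5,-2) -> (-14.891,-5.214) [heading=198, draw]
FD 10.2: (-14.891,-5.214) -> (-24.592,-8.366) [heading=198, draw]
LT 90: heading 198 -> 288
FD 10.5: (-24.592,-8.366) -> (-21.347,-18.352) [heading=288, draw]
FD 2.5: (-21.347,-18.352) -> (-20.575,-20.729) [heading=288, draw]
PU: pen up
RT 90: heading 288 -> 198
FD 12: (-20.575,-20.729) -> (-31.987,-24.438) [heading=198, move]
RT 90: heading 198 -> 108
FD 5.1: (-31.987,-24.438) -> (-33.563,-19.587) [heading=108, move]
RT 180: heading 108 -> 288
Final: pos=(-33.563,-19.587), heading=288, 4 segment(s) drawn

Segment endpoints: x in {-24.592, -21.347, -20.575, -14.891, -5}, y in {-20.729, -18.352, -8.366, -5.214, -2}
xmin=-24.592, ymin=-20.729, xmax=-5, ymax=-2

Answer: -24.592 -20.729 -5 -2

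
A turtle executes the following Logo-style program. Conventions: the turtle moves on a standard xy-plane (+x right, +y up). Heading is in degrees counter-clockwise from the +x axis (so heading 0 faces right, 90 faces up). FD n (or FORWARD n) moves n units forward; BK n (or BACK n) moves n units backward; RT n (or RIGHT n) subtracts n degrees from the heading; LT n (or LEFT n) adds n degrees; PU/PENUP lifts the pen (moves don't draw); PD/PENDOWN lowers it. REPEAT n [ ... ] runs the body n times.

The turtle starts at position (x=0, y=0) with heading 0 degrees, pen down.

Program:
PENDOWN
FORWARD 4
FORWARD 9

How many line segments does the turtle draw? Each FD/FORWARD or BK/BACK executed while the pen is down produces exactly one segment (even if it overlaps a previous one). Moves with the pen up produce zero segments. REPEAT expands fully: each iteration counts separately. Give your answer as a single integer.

Answer: 2

Derivation:
Executing turtle program step by step:
Start: pos=(0,0), heading=0, pen down
PD: pen down
FD 4: (0,0) -> (4,0) [heading=0, draw]
FD 9: (4,0) -> (13,0) [heading=0, draw]
Final: pos=(13,0), heading=0, 2 segment(s) drawn
Segments drawn: 2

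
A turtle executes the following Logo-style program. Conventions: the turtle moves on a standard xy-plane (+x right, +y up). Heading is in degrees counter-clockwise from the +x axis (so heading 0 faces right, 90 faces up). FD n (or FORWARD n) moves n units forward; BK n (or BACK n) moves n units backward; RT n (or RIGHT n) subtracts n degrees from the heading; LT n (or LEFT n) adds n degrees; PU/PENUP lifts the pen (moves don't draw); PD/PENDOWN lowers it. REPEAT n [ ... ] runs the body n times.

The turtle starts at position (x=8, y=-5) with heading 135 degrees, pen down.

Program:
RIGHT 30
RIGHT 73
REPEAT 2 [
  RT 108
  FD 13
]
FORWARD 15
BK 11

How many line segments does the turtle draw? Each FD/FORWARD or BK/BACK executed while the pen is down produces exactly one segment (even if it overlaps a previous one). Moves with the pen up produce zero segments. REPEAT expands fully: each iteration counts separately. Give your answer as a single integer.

Answer: 4

Derivation:
Executing turtle program step by step:
Start: pos=(8,-5), heading=135, pen down
RT 30: heading 135 -> 105
RT 73: heading 105 -> 32
REPEAT 2 [
  -- iteration 1/2 --
  RT 108: heading 32 -> 284
  FD 13: (8,-5) -> (11.145,-17.614) [heading=284, draw]
  -- iteration 2/2 --
  RT 108: heading 284 -> 176
  FD 13: (11.145,-17.614) -> (-1.823,-16.707) [heading=176, draw]
]
FD 15: (-1.823,-16.707) -> (-16.787,-15.661) [heading=176, draw]
BK 11: (-16.787,-15.661) -> (-5.814,-16.428) [heading=176, draw]
Final: pos=(-5.814,-16.428), heading=176, 4 segment(s) drawn
Segments drawn: 4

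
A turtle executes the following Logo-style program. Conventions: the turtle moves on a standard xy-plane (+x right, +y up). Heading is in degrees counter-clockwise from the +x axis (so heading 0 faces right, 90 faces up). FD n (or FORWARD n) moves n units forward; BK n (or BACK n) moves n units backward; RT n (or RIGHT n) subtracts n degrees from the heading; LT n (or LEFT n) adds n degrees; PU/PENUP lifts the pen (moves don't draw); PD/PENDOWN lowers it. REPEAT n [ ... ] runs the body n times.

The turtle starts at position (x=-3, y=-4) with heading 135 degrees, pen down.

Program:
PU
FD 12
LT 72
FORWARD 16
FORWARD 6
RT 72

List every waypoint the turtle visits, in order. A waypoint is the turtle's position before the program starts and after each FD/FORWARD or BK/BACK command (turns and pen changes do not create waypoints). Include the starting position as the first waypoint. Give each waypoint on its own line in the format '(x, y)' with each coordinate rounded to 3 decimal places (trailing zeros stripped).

Executing turtle program step by step:
Start: pos=(-3,-4), heading=135, pen down
PU: pen up
FD 12: (-3,-4) -> (-11.485,4.485) [heading=135, move]
LT 72: heading 135 -> 207
FD 16: (-11.485,4.485) -> (-25.741,-2.779) [heading=207, move]
FD 6: (-25.741,-2.779) -> (-31.087,-5.503) [heading=207, move]
RT 72: heading 207 -> 135
Final: pos=(-31.087,-5.503), heading=135, 0 segment(s) drawn
Waypoints (4 total):
(-3, -4)
(-11.485, 4.485)
(-25.741, -2.779)
(-31.087, -5.503)

Answer: (-3, -4)
(-11.485, 4.485)
(-25.741, -2.779)
(-31.087, -5.503)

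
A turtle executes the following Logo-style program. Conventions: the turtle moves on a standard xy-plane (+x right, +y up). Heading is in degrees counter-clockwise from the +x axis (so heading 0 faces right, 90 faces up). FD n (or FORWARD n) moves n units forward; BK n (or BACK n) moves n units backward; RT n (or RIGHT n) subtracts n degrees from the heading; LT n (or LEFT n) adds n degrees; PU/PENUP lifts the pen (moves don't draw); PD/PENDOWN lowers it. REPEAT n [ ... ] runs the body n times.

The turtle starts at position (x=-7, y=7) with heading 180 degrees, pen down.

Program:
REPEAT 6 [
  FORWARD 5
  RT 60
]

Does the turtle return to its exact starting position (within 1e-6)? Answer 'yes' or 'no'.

Executing turtle program step by step:
Start: pos=(-7,7), heading=180, pen down
REPEAT 6 [
  -- iteration 1/6 --
  FD 5: (-7,7) -> (-12,7) [heading=180, draw]
  RT 60: heading 180 -> 120
  -- iteration 2/6 --
  FD 5: (-12,7) -> (-14.5,11.33) [heading=120, draw]
  RT 60: heading 120 -> 60
  -- iteration 3/6 --
  FD 5: (-14.5,11.33) -> (-12,15.66) [heading=60, draw]
  RT 60: heading 60 -> 0
  -- iteration 4/6 --
  FD 5: (-12,15.66) -> (-7,15.66) [heading=0, draw]
  RT 60: heading 0 -> 300
  -- iteration 5/6 --
  FD 5: (-7,15.66) -> (-4.5,11.33) [heading=300, draw]
  RT 60: heading 300 -> 240
  -- iteration 6/6 --
  FD 5: (-4.5,11.33) -> (-7,7) [heading=240, draw]
  RT 60: heading 240 -> 180
]
Final: pos=(-7,7), heading=180, 6 segment(s) drawn

Start position: (-7, 7)
Final position: (-7, 7)
Distance = 0; < 1e-6 -> CLOSED

Answer: yes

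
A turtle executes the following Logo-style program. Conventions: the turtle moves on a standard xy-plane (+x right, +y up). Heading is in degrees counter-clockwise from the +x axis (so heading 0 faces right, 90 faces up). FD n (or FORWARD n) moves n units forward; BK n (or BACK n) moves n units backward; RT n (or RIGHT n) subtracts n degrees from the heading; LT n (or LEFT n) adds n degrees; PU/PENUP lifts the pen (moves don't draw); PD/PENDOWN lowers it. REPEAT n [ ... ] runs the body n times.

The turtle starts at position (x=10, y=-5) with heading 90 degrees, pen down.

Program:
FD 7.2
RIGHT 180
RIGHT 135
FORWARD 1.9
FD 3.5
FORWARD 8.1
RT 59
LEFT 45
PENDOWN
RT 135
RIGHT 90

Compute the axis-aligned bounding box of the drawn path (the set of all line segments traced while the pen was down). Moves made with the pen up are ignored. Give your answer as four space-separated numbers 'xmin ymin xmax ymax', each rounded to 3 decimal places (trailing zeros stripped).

Executing turtle program step by step:
Start: pos=(10,-5), heading=90, pen down
FD 7.2: (10,-5) -> (10,2.2) [heading=90, draw]
RT 180: heading 90 -> 270
RT 135: heading 270 -> 135
FD 1.9: (10,2.2) -> (8.656,3.544) [heading=135, draw]
FD 3.5: (8.656,3.544) -> (6.182,6.018) [heading=135, draw]
FD 8.1: (6.182,6.018) -> (0.454,11.746) [heading=135, draw]
RT 59: heading 135 -> 76
LT 45: heading 76 -> 121
PD: pen down
RT 135: heading 121 -> 346
RT 90: heading 346 -> 256
Final: pos=(0.454,11.746), heading=256, 4 segment(s) drawn

Segment endpoints: x in {0.454, 6.182, 8.656, 10}, y in {-5, 2.2, 3.544, 6.018, 11.746}
xmin=0.454, ymin=-5, xmax=10, ymax=11.746

Answer: 0.454 -5 10 11.746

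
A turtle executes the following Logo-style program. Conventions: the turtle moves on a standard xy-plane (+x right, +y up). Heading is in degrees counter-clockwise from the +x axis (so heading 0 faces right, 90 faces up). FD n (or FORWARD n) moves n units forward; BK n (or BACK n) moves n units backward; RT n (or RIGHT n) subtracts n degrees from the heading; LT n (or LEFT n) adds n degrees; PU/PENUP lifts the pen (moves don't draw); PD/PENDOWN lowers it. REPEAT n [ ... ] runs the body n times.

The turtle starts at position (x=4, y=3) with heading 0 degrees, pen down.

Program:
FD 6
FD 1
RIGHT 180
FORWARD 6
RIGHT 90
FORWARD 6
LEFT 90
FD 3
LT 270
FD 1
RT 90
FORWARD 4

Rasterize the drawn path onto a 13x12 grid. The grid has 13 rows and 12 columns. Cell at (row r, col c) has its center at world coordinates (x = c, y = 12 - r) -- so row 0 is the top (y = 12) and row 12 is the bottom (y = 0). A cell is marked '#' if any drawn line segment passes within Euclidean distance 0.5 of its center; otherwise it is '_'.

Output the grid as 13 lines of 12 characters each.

Answer: ____________
____________
__#####_____
__####______
_____#______
_____#______
_____#______
_____#______
_____#______
____########
____________
____________
____________

Derivation:
Segment 0: (4,3) -> (10,3)
Segment 1: (10,3) -> (11,3)
Segment 2: (11,3) -> (5,3)
Segment 3: (5,3) -> (5,9)
Segment 4: (5,9) -> (2,9)
Segment 5: (2,9) -> (2,10)
Segment 6: (2,10) -> (6,10)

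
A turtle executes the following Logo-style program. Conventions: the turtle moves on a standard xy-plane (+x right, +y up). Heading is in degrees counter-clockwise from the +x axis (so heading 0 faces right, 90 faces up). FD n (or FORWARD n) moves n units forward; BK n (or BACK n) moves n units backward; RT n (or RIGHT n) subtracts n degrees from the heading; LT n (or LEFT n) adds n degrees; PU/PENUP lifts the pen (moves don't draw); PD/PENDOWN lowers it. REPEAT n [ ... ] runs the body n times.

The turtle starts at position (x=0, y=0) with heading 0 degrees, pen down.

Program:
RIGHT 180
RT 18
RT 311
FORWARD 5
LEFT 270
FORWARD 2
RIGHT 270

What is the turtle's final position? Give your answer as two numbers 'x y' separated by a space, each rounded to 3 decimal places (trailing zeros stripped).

Answer: -5.316 -0.861

Derivation:
Executing turtle program step by step:
Start: pos=(0,0), heading=0, pen down
RT 180: heading 0 -> 180
RT 18: heading 180 -> 162
RT 311: heading 162 -> 211
FD 5: (0,0) -> (-4.286,-2.575) [heading=211, draw]
LT 270: heading 211 -> 121
FD 2: (-4.286,-2.575) -> (-5.316,-0.861) [heading=121, draw]
RT 270: heading 121 -> 211
Final: pos=(-5.316,-0.861), heading=211, 2 segment(s) drawn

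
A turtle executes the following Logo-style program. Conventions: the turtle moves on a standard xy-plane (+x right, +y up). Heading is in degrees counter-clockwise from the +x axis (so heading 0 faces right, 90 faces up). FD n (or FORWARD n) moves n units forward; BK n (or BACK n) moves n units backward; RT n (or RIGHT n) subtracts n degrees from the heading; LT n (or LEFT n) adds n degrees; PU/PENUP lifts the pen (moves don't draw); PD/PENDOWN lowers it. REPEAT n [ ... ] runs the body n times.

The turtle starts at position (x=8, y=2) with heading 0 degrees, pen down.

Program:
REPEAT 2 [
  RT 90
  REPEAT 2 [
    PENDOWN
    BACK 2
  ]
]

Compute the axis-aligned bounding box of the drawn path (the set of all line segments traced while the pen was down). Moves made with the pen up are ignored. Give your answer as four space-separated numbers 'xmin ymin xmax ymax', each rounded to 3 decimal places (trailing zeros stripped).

Answer: 8 2 12 6

Derivation:
Executing turtle program step by step:
Start: pos=(8,2), heading=0, pen down
REPEAT 2 [
  -- iteration 1/2 --
  RT 90: heading 0 -> 270
  REPEAT 2 [
    -- iteration 1/2 --
    PD: pen down
    BK 2: (8,2) -> (8,4) [heading=270, draw]
    -- iteration 2/2 --
    PD: pen down
    BK 2: (8,4) -> (8,6) [heading=270, draw]
  ]
  -- iteration 2/2 --
  RT 90: heading 270 -> 180
  REPEAT 2 [
    -- iteration 1/2 --
    PD: pen down
    BK 2: (8,6) -> (10,6) [heading=180, draw]
    -- iteration 2/2 --
    PD: pen down
    BK 2: (10,6) -> (12,6) [heading=180, draw]
  ]
]
Final: pos=(12,6), heading=180, 4 segment(s) drawn

Segment endpoints: x in {8, 10, 12}, y in {2, 4, 6}
xmin=8, ymin=2, xmax=12, ymax=6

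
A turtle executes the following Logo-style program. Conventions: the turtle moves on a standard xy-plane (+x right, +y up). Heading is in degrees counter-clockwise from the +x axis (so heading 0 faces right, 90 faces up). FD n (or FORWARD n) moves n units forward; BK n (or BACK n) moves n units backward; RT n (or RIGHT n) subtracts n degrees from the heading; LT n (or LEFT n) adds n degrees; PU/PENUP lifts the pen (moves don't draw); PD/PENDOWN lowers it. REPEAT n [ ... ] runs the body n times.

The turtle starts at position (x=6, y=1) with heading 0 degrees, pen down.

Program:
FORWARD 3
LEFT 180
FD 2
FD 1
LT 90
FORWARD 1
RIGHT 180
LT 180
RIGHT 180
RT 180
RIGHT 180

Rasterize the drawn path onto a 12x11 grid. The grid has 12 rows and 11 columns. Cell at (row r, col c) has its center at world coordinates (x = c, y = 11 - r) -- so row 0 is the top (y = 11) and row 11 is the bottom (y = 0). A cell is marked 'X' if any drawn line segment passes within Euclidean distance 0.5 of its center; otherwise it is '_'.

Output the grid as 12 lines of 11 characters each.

Answer: ___________
___________
___________
___________
___________
___________
___________
___________
___________
___________
______XXXX_
______X____

Derivation:
Segment 0: (6,1) -> (9,1)
Segment 1: (9,1) -> (7,1)
Segment 2: (7,1) -> (6,1)
Segment 3: (6,1) -> (6,0)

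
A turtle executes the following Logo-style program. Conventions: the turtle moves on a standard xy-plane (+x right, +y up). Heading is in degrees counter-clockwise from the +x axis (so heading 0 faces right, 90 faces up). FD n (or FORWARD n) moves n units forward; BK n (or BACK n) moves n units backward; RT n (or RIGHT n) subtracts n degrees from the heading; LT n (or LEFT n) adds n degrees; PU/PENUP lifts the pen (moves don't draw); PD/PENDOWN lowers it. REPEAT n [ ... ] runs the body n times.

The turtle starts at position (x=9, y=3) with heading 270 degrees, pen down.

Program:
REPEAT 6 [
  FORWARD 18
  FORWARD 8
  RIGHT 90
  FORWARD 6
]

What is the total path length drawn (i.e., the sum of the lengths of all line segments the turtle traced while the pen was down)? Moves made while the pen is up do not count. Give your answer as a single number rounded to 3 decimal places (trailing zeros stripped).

Executing turtle program step by step:
Start: pos=(9,3), heading=270, pen down
REPEAT 6 [
  -- iteration 1/6 --
  FD 18: (9,3) -> (9,-15) [heading=270, draw]
  FD 8: (9,-15) -> (9,-23) [heading=270, draw]
  RT 90: heading 270 -> 180
  FD 6: (9,-23) -> (3,-23) [heading=180, draw]
  -- iteration 2/6 --
  FD 18: (3,-23) -> (-15,-23) [heading=180, draw]
  FD 8: (-15,-23) -> (-23,-23) [heading=180, draw]
  RT 90: heading 180 -> 90
  FD 6: (-23,-23) -> (-23,-17) [heading=90, draw]
  -- iteration 3/6 --
  FD 18: (-23,-17) -> (-23,1) [heading=90, draw]
  FD 8: (-23,1) -> (-23,9) [heading=90, draw]
  RT 90: heading 90 -> 0
  FD 6: (-23,9) -> (-17,9) [heading=0, draw]
  -- iteration 4/6 --
  FD 18: (-17,9) -> (1,9) [heading=0, draw]
  FD 8: (1,9) -> (9,9) [heading=0, draw]
  RT 90: heading 0 -> 270
  FD 6: (9,9) -> (9,3) [heading=270, draw]
  -- iteration 5/6 --
  FD 18: (9,3) -> (9,-15) [heading=270, draw]
  FD 8: (9,-15) -> (9,-23) [heading=270, draw]
  RT 90: heading 270 -> 180
  FD 6: (9,-23) -> (3,-23) [heading=180, draw]
  -- iteration 6/6 --
  FD 18: (3,-23) -> (-15,-23) [heading=180, draw]
  FD 8: (-15,-23) -> (-23,-23) [heading=180, draw]
  RT 90: heading 180 -> 90
  FD 6: (-23,-23) -> (-23,-17) [heading=90, draw]
]
Final: pos=(-23,-17), heading=90, 18 segment(s) drawn

Segment lengths:
  seg 1: (9,3) -> (9,-15), length = 18
  seg 2: (9,-15) -> (9,-23), length = 8
  seg 3: (9,-23) -> (3,-23), length = 6
  seg 4: (3,-23) -> (-15,-23), length = 18
  seg 5: (-15,-23) -> (-23,-23), length = 8
  seg 6: (-23,-23) -> (-23,-17), length = 6
  seg 7: (-23,-17) -> (-23,1), length = 18
  seg 8: (-23,1) -> (-23,9), length = 8
  seg 9: (-23,9) -> (-17,9), length = 6
  seg 10: (-17,9) -> (1,9), length = 18
  seg 11: (1,9) -> (9,9), length = 8
  seg 12: (9,9) -> (9,3), length = 6
  seg 13: (9,3) -> (9,-15), length = 18
  seg 14: (9,-15) -> (9,-23), length = 8
  seg 15: (9,-23) -> (3,-23), length = 6
  seg 16: (3,-23) -> (-15,-23), length = 18
  seg 17: (-15,-23) -> (-23,-23), length = 8
  seg 18: (-23,-23) -> (-23,-17), length = 6
Total = 192

Answer: 192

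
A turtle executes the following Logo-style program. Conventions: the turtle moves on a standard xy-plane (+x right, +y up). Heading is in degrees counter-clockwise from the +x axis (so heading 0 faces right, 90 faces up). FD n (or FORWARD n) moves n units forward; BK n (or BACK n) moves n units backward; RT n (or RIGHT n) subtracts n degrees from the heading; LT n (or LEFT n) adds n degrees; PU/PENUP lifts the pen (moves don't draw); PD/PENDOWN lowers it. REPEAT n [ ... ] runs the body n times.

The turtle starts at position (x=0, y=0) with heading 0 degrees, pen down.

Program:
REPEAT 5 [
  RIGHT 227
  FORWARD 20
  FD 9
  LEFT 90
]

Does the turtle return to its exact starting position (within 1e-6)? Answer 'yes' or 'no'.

Executing turtle program step by step:
Start: pos=(0,0), heading=0, pen down
REPEAT 5 [
  -- iteration 1/5 --
  RT 227: heading 0 -> 133
  FD 20: (0,0) -> (-13.64,14.627) [heading=133, draw]
  FD 9: (-13.64,14.627) -> (-19.778,21.209) [heading=133, draw]
  LT 90: heading 133 -> 223
  -- iteration 2/5 --
  RT 227: heading 223 -> 356
  FD 20: (-19.778,21.209) -> (0.173,19.814) [heading=356, draw]
  FD 9: (0.173,19.814) -> (9.151,19.186) [heading=356, draw]
  LT 90: heading 356 -> 86
  -- iteration 3/5 --
  RT 227: heading 86 -> 219
  FD 20: (9.151,19.186) -> (-6.392,6.6) [heading=219, draw]
  FD 9: (-6.392,6.6) -> (-13.386,0.936) [heading=219, draw]
  LT 90: heading 219 -> 309
  -- iteration 4/5 --
  RT 227: heading 309 -> 82
  FD 20: (-13.386,0.936) -> (-10.602,20.741) [heading=82, draw]
  FD 9: (-10.602,20.741) -> (-9.35,29.654) [heading=82, draw]
  LT 90: heading 82 -> 172
  -- iteration 5/5 --
  RT 227: heading 172 -> 305
  FD 20: (-9.35,29.654) -> (2.122,13.271) [heading=305, draw]
  FD 9: (2.122,13.271) -> (7.284,5.898) [heading=305, draw]
  LT 90: heading 305 -> 35
]
Final: pos=(7.284,5.898), heading=35, 10 segment(s) drawn

Start position: (0, 0)
Final position: (7.284, 5.898)
Distance = 9.373; >= 1e-6 -> NOT closed

Answer: no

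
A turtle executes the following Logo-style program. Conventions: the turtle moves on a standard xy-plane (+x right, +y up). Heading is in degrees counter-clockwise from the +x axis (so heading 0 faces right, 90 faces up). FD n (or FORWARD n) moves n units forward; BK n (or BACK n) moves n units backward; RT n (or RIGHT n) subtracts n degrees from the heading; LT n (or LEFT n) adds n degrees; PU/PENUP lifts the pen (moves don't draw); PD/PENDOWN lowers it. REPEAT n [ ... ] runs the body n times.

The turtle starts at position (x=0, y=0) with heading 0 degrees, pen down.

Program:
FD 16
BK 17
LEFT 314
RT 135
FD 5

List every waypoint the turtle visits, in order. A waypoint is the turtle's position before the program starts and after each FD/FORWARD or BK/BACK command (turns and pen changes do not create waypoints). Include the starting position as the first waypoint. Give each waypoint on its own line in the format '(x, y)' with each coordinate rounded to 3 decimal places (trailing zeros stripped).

Executing turtle program step by step:
Start: pos=(0,0), heading=0, pen down
FD 16: (0,0) -> (16,0) [heading=0, draw]
BK 17: (16,0) -> (-1,0) [heading=0, draw]
LT 314: heading 0 -> 314
RT 135: heading 314 -> 179
FD 5: (-1,0) -> (-5.999,0.087) [heading=179, draw]
Final: pos=(-5.999,0.087), heading=179, 3 segment(s) drawn
Waypoints (4 total):
(0, 0)
(16, 0)
(-1, 0)
(-5.999, 0.087)

Answer: (0, 0)
(16, 0)
(-1, 0)
(-5.999, 0.087)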